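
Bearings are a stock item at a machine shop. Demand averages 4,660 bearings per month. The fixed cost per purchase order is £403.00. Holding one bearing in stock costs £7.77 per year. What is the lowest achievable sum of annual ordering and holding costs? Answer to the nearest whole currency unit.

Annual demand D = 4,660 × 12 = 55,920.
Q* = √(2DS/H) = √(2 × 55,920 × 403 / 7.77) ≈ 2408.47.
At the optimum the two cost components are equal, so total cost = 2·(Q*/2)H = Q*·H.
Minimum total = √(2DSH) = √(2 × 55,920 × 403 × 7.77) ≈ 18713.784.

TC* ≈ £18,714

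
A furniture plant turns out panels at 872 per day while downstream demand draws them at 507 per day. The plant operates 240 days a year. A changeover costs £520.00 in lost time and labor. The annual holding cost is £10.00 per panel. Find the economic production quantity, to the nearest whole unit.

Q* ≈ 5,498 panels

Annual demand D = 507 × 240 = 121,680.
Production build-up factor (1 − d/p) = 1 − 507/872 = 0.4186.
Q* = √(2DS / (H(1 − d/p))) = √(2 × 121,680 × 520 / (10 × 0.4186)).
= √(126,547,200 / 4.1858) ≈ 5498.422.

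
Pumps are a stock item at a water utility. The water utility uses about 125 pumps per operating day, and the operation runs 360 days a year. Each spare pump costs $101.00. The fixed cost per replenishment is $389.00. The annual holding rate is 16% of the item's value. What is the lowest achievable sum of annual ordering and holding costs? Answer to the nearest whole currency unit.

TC* ≈ $23,786

Annual demand D = 125 × 360 = 45,000.
Holding cost H = 0.16 × $101.00 = $16.1600 per unit per year.
EOQ = √(2DS/H) = √(2 × 45,000 × 389 / 16.16) ≈ 1471.89.
At Q*, ordering cost (D/Q*)S equals holding cost (Q*/2)H, each = √(DSH/2).
Minimum total = √(2DSH) = √(2 × 45,000 × 389 × 16.16) ≈ 23785.744.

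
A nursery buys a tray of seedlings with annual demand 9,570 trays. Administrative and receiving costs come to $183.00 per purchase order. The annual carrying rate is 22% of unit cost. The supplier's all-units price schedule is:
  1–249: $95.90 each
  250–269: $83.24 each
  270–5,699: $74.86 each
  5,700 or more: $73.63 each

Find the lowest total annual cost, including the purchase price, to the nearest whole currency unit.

Holding cost per unit per year at price C is H = 0.22·C.
Candidates are each tier's EOQ (if it falls in that tier) and each price-break quantity.
Tier 1 ($95.90): EOQ = 407.5 exceeds tier's upper bound 249, so this tier is dominated.
Tier 2 ($83.24): EOQ = 437.3 exceeds tier's upper bound 269, so this tier is dominated.
EOQ at $74.86 = 461.2 (feasible in tier 3): TC = 9,570×$74.86 + (9,570/461.2)×183 + (461.2/2)×0.22×$74.86 = $724,005.29.
EOQ at $73.63 = 465.0 < 5700, so use break Q=5700: TC = 9,570×$73.63 + (9,570/5700.0)×183 + (5700.0/2)×0.22×$73.63 = $751,112.36.
Lowest total cost among the candidates is at Q = 461.2.

TC* ≈ $724,005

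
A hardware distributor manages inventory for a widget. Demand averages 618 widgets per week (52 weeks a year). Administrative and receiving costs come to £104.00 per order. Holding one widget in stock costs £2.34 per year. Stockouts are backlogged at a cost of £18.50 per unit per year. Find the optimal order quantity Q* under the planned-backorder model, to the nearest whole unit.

Q* ≈ 1,794 widgets

Annual demand D = 618 × 52 = 32,136.
With planned backorders, Q* = √(2DS/H) · √((H+B)/B).
√(2DS/H) = √(2 × 32,136 × 104 / 2.34) = 1690.128.
√((H+B)/B) = √((2.34+18.5)/18.5) = 1.0614.
Q* ≈ 1793.836.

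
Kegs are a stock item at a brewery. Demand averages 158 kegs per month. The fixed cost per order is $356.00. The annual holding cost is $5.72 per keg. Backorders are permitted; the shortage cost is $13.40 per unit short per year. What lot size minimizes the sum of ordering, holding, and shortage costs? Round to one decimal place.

Annual demand D = 158 × 12 = 1,896.
With planned backorders, Q* = √(2DS/H) · √((H+B)/B).
√(2DS/H) = √(2 × 1,896 × 356 / 5.72) = 485.804.
√((H+B)/B) = √((5.72+13.4)/13.4) = 1.1945.
Q* ≈ 580.300.

Q* ≈ 580.3 kegs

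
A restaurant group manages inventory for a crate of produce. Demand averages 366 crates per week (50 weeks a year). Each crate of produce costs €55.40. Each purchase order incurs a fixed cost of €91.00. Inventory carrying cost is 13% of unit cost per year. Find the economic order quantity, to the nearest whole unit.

Annual demand D = 366 × 50 = 18,300.
Holding cost H = 0.13 × €55.40 = €7.2020 per unit per year.
EOQ = √(2DS / H) = √(2 × 18,300 × 91 / 7.202).
= √(3,330,600 / 7.202) = √462,454.8736 ≈ 680.040.

Q* ≈ 680 crates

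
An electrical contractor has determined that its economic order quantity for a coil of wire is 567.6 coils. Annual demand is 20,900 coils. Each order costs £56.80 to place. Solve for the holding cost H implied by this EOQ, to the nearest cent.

Invert the EOQ relation Q*² = 2DS/H.
From Q* = √(2DS/H): H = 2DS / Q*² = 2 × 20,900 × 56.8 / 567.6² = 7.3695.

H ≈ £7.37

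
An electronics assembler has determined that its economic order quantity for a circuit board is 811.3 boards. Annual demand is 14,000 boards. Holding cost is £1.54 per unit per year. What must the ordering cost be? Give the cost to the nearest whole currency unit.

Invert the EOQ relation Q*² = 2DS/H.
From Q* = √(2DS/H): S = Q*²H / (2D) = 811.3² × 1.54 / (2 × 14,000) = 36.2014.

S ≈ £36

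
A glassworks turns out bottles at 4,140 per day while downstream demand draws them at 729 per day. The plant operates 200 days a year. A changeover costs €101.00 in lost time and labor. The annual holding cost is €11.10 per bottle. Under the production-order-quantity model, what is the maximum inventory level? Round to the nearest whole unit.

I_max ≈ 1,479 bottles

Annual demand D = 729 × 200 = 145,800.
Production build-up factor (1 − d/p) = 1 − 729/4,140 = 0.8239.
Q* = √(2DS / (H(1 − d/p))) = √(2 × 145,800 × 101 / (11.1 × 0.8239)).
= √(29,451,600 / 9.1454) ≈ 1794.536.
Maximum inventory = Q*(1 − d/p) = 1794.536 × 0.8239 ≈ 1478.542.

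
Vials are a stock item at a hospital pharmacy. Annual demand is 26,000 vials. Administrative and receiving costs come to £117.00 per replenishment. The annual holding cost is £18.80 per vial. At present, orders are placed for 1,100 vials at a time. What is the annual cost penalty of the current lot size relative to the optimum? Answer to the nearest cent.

EOQ = √(2DS/H) = √(2 × 26,000 × 117 / 18.8) ≈ 568.87.
Cost at Q* = (D/Q*)S + (Q*/2)H = √(2DSH) ≈ £10,694.82.
Cost at Q = 1,100: (26,000/1,100)×117 + (1,100/2)×18.8 = £2,765.45 + £10,340.00 = £13,105.45.
Excess = £13,105.45 − £10,694.82 = £2,410.63.

Extra cost ≈ £2,410.63 per year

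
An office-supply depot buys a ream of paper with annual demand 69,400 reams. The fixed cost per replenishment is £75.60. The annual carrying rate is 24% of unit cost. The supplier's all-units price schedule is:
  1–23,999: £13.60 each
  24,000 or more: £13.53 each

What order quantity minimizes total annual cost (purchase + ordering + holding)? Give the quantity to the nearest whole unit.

Holding cost per unit per year at price C is H = 0.24·C.
For each price level, check whether its EOQ is feasible; otherwise the best quantity at that price is the breakpoint.
EOQ at £13.60 = 1793.0 (feasible in tier 1): TC = 69,400×£13.60 + (69,400/1793.0)×75.6 + (1793.0/2)×0.24×£13.60 = £949,692.36.
EOQ at £13.53 = 1797.6 < 24000, so use break Q=24000: TC = 69,400×£13.53 + (69,400/24000.0)×75.6 + (24000.0/2)×0.24×£13.53 = £978,167.01.
Lowest total cost is £949,692.36 at Q = 1793.0.

Q* ≈ 1,793 reams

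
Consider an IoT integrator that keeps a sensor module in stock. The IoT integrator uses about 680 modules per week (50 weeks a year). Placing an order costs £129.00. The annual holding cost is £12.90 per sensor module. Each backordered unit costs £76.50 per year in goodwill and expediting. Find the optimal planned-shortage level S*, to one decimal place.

S* ≈ 128.6 modules

Annual demand D = 680 × 50 = 34,000.
With planned backorders, Q* = √(2DS/H) · √((H+B)/B).
√(2DS/H) = √(2 × 34,000 × 129 / 12.9) = 824.621.
√((H+B)/B) = √((12.9+76.5)/76.5) = 1.0810.
Q* ≈ 891.441.
S* = Q* · H/(H+B) = 891.441 × 12.9/89.4 ≈ 128.631.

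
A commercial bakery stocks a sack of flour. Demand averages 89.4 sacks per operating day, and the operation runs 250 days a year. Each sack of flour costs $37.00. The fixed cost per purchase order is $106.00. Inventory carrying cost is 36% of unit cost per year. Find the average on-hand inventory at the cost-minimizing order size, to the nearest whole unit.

Annual demand D = 89.4 × 250 = 22,350.
Holding cost H = 0.36 × $37.00 = $13.3200 per unit per year.
Q* = √(2DS/H) = √(2 × 22,350 × 106 / 13.32) ≈ 596.42.
Average inventory = Q*/2 ≈ 596.42 / 2 = 298.212.

Average inventory ≈ 298 sacks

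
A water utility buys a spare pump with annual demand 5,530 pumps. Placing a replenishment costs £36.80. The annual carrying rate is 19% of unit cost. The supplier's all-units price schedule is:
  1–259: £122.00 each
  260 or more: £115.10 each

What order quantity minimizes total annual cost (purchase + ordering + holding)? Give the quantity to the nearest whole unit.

Q* ≈ 260 pumps

Holding cost per unit per year at price C is H = 0.19·C.
Evaluate total cost at each tier's feasible EOQ or, if the EOQ is below the tier, at the tier's minimum quantity.
EOQ at £122.00 = 132.5 (feasible in tier 1): TC = 5,530×£122.00 + (5,530/132.5)×36.8 + (132.5/2)×0.19×£122.00 = £677,731.55.
EOQ at £115.10 = 136.4 < 260, so use break Q=260: TC = 5,530×£115.10 + (5,530/260.0)×36.8 + (260.0/2)×0.19×£115.10 = £640,128.68.
Lowest total cost is £640,128.68 at Q = 260.0.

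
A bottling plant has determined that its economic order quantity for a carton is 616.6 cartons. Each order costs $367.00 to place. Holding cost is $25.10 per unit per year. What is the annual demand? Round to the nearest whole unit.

The basic EOQ model gives Q* = √(2DS/H); rearrange for the unknown.
From Q* = √(2DS/H): D = Q*²H / (2S) = 616.6² × 25.1 / (2 × 367) = 13001.238.

D ≈ 13,001 cartons per year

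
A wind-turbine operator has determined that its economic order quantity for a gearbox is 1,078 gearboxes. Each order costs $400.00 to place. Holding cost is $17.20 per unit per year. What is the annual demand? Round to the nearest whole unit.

Squaring Q* = √(2DS/H) gives Q*² = 2DS/H.
From Q* = √(2DS/H): D = Q*²H / (2S) = 1,078² × 17.2 / (2 × 400) = 24984.806.

D ≈ 24,985 gearboxes per year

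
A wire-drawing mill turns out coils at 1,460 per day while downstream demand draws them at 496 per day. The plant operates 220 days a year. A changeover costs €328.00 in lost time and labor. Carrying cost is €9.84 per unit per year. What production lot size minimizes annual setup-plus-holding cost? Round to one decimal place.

Annual demand D = 496 × 220 = 109,120.
Production build-up factor (1 − d/p) = 1 − 496/1,460 = 0.6603.
Q* = √(2DS / (H(1 − d/p))) = √(2 × 109,120 × 328 / (9.84 × 0.6603)).
= √(71,582,720 / 6.4971) ≈ 3319.284.

Q* ≈ 3,319.3 coils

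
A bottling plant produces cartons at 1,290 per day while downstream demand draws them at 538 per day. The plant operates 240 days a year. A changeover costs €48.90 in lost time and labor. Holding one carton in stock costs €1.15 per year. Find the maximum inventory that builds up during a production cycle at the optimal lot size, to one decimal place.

I_max ≈ 2,530.1 cartons

Annual demand D = 538 × 240 = 129,120.
Production build-up factor (1 − d/p) = 1 − 538/1,290 = 0.5829.
Q* = √(2DS / (H(1 − d/p))) = √(2 × 129,120 × 48.9 / (1.15 × 0.5829)).
= √(12,627,936 / 0.6704) ≈ 4340.135.
Maximum inventory = Q*(1 − d/p) = 4340.135 × 0.5829 ≈ 2530.063.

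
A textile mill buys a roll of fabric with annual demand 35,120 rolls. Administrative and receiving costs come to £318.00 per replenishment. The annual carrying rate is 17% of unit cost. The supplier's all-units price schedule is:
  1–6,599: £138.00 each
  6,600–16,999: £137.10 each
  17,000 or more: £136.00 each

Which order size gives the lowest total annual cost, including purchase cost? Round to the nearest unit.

Q* ≈ 976 rolls

Holding cost per unit per year at price C is H = 0.17·C.
For each price level, check whether its EOQ is feasible; otherwise the best quantity at that price is the breakpoint.
EOQ at £138.00 = 975.8 (feasible in tier 1): TC = 35,120×£138.00 + (35,120/975.8)×318 + (975.8/2)×0.17×£138.00 = £4,869,451.27.
EOQ at £137.10 = 979.0 < 6600, so use break Q=6600: TC = 35,120×£137.10 + (35,120/6600.0)×318 + (6600.0/2)×0.17×£137.10 = £4,893,557.25.
EOQ at £136.00 = 982.9 < 17000, so use break Q=17000: TC = 35,120×£136.00 + (35,120/17000.0)×318 + (17000.0/2)×0.17×£136.00 = £4,973,496.95.
Lowest total cost is £4,869,451.27 at Q = 975.8.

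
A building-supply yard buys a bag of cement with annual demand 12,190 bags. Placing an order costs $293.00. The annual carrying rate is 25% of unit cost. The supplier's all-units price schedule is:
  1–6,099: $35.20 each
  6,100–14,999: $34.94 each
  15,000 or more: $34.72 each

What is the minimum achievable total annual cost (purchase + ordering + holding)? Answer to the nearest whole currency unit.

Holding cost per unit per year at price C is H = 0.25·C.
Candidates are each tier's EOQ (if it falls in that tier) and each price-break quantity.
EOQ at $35.20 = 901.0 (feasible in tier 1): TC = 12,190×$35.20 + (12,190/901.0)×293 + (901.0/2)×0.25×$35.20 = $437,016.52.
EOQ at $34.94 = 904.3 < 6100, so use break Q=6100: TC = 12,190×$34.94 + (12,190/6100.0)×293 + (6100.0/2)×0.25×$34.94 = $453,145.87.
EOQ at $34.72 = 907.2 < 15000, so use break Q=15000: TC = 12,190×$34.72 + (12,190/15000.0)×293 + (15000.0/2)×0.25×$34.72 = $488,574.91.
Lowest total cost among the candidates is at Q = 901.0.

TC* ≈ $437,017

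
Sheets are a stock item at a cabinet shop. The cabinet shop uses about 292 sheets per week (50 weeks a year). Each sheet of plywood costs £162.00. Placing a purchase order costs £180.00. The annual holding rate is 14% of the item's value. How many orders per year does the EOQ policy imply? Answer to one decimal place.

N ≈ 30.3 orders per year

Annual demand D = 292 × 50 = 14,600.
Holding cost H = 0.14 × £162.00 = £22.6800 per unit per year.
EOQ = √(2DS/H) = √(2 × 14,600 × 180 / 22.68) ≈ 481.40.
Orders per year = D / Q* = 14,600 / 481.40 ≈ 30.328.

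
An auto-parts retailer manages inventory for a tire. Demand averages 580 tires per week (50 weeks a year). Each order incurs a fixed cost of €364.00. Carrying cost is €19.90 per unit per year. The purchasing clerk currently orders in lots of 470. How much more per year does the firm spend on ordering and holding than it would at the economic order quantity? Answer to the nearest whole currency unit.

Extra cost ≈ €6,639 per year

Annual demand D = 580 × 50 = 29,000.
EOQ = √(2DS/H) = √(2 × 29,000 × 364 / 19.9) ≈ 1030.00.
Cost at Q* = (D/Q*)S + (Q*/2)H = √(2DSH) ≈ €20,497.04.
Cost at Q = 470: (29,000/470)×364 + (470/2)×19.9 = €22,459.57 + €4,676.50 = €27,136.07.
Excess = €27,136.07 − €20,497.04 = €6,639.03.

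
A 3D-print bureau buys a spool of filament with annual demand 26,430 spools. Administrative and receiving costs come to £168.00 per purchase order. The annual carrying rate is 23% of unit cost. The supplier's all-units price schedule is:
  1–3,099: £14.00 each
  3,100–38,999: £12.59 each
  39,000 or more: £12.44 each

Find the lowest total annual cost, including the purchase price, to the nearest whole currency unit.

Holding cost per unit per year at price C is H = 0.23·C.
Candidates are each tier's EOQ (if it falls in that tier) and each price-break quantity.
EOQ at £14.00 = 1660.7 (feasible in tier 1): TC = 26,430×£14.00 + (26,430/1660.7)×168 + (1660.7/2)×0.23×£14.00 = £375,367.44.
EOQ at £12.59 = 1751.2 < 3100, so use break Q=3100: TC = 26,430×£12.59 + (26,430/3100.0)×168 + (3100.0/2)×0.23×£12.59 = £338,674.37.
EOQ at £12.44 = 1761.7 < 39000, so use break Q=39000: TC = 26,430×£12.44 + (26,430/39000.0)×168 + (39000.0/2)×0.23×£12.44 = £384,696.45.
Lowest total cost among the candidates is at Q = 3100.0.

TC* ≈ £338,674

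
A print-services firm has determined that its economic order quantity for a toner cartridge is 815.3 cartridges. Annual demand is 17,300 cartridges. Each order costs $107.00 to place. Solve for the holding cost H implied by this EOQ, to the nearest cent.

H ≈ $5.57

Squaring Q* = √(2DS/H) gives Q*² = 2DS/H.
From Q* = √(2DS/H): H = 2DS / Q*² = 2 × 17,300 × 107 / 815.3² = 5.5696.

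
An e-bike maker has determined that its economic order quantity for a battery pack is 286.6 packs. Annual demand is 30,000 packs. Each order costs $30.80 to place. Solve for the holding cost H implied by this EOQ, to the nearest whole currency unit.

H ≈ $22

Squaring Q* = √(2DS/H) gives Q*² = 2DS/H.
From Q* = √(2DS/H): H = 2DS / Q*² = 2 × 30,000 × 30.8 / 286.6² = 22.4983.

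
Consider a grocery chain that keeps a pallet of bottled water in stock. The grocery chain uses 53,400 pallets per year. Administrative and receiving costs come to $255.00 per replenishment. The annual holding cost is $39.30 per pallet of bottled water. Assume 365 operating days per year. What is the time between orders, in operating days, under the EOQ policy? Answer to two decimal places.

The optimal lot size = √(2DS/H) = √(2 × 53,400 × 255 / 39.3) ≈ 832.45.
Cycle time = Q*/D × 365 = 832.45 / 53,400 × 365 ≈ 5.690 days.

T ≈ 5.69 days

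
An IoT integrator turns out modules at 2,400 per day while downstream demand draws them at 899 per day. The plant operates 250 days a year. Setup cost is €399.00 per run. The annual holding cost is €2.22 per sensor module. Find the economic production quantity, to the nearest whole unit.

Q* ≈ 11,366 modules

Annual demand D = 899 × 250 = 224,750.
Production build-up factor (1 − d/p) = 1 − 899/2,400 = 0.6254.
Q* = √(2DS / (H(1 − d/p))) = √(2 × 224,750 × 399 / (2.22 × 0.6254)).
= √(179,350,500 / 1.3884) ≈ 11365.540.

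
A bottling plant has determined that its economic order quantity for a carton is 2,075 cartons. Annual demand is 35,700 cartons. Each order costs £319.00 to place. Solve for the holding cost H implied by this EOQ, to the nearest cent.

Squaring Q* = √(2DS/H) gives Q*² = 2DS/H.
From Q* = √(2DS/H): H = 2DS / Q*² = 2 × 35,700 × 319 / 2,075² = 5.2900.

H ≈ £5.29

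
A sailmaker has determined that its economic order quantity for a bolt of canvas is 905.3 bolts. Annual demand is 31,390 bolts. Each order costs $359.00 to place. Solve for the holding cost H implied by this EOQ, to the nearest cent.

H ≈ $27.50

The basic EOQ model gives Q* = √(2DS/H); rearrange for the unknown.
From Q* = √(2DS/H): H = 2DS / Q*² = 2 × 31,390 × 359 / 905.3² = 27.4999.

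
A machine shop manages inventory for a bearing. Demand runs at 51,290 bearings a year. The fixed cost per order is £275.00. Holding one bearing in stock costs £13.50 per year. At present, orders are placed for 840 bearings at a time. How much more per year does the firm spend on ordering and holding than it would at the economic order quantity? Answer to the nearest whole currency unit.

Extra cost ≈ £2,947 per year

EOQ = √(2DS/H) = √(2 × 51,290 × 275 / 13.5) ≈ 1445.54.
Cost at Q* = (D/Q*)S + (Q*/2)H = √(2DSH) ≈ £19,514.82.
Cost at Q = 840: (51,290/840)×275 + (840/2)×13.5 = £16,791.37 + £5,670.00 = £22,461.37.
Excess = £22,461.37 − £19,514.82 = £2,946.55.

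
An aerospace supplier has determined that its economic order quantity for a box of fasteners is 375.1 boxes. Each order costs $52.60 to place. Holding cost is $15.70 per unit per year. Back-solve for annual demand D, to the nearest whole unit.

The basic EOQ model gives Q* = √(2DS/H); rearrange for the unknown.
From Q* = √(2DS/H): D = Q*²H / (2S) = 375.1² × 15.7 / (2 × 52.6) = 20998.005.

D ≈ 20,998 boxes per year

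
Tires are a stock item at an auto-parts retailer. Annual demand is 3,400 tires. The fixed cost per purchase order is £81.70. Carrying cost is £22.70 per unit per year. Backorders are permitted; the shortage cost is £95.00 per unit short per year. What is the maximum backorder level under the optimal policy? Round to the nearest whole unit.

S* ≈ 34 tires

With planned backorders, Q* = √(2DS/H) · √((H+B)/B).
√(2DS/H) = √(2 × 3,400 × 81.7 / 22.7) = 156.442.
√((H+B)/B) = √((22.7+95)/95) = 1.1131.
Q* ≈ 174.132.
S* = Q* · H/(H+B) = 174.132 × 22.7/117.7 ≈ 33.584.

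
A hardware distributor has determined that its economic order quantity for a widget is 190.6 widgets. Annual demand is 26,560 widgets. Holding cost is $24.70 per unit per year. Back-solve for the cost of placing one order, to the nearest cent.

S ≈ $16.89

The basic EOQ model gives Q* = √(2DS/H); rearrange for the unknown.
From Q* = √(2DS/H): S = Q*²H / (2D) = 190.6² × 24.7 / (2 × 26,560) = 16.8921.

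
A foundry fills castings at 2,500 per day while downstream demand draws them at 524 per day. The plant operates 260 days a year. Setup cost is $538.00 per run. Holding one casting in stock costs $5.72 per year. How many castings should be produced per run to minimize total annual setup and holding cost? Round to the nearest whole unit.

Q* ≈ 5,694 castings

Annual demand D = 524 × 260 = 136,240.
Production build-up factor (1 − d/p) = 1 − 524/2,500 = 0.7904.
Q* = √(2DS / (H(1 − d/p))) = √(2 × 136,240 × 538 / (5.72 × 0.7904)).
= √(146,594,240 / 4.5211) ≈ 5694.256.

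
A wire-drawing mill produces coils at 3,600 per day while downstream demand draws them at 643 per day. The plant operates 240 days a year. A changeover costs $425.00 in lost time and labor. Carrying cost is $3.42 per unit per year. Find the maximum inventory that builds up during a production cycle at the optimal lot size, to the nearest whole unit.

Annual demand D = 643 × 240 = 154,320.
Production build-up factor (1 − d/p) = 1 − 643/3,600 = 0.8214.
Q* = √(2DS / (H(1 − d/p))) = √(2 × 154,320 × 425 / (3.42 × 0.8214)).
= √(131,172,000 / 2.8092) ≈ 6833.341.
Maximum inventory = Q*(1 − d/p) = 6833.341 × 0.8214 ≈ 5612.831.

I_max ≈ 5,613 coils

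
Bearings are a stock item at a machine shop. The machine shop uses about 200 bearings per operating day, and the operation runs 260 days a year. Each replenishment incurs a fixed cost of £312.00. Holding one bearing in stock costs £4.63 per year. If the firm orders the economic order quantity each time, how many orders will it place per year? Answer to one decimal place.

N ≈ 19.6 orders per year

Annual demand D = 200 × 260 = 52,000.
Q* = √(2DS/H) = √(2 × 52,000 × 312 / 4.63) ≈ 2647.30.
Orders per year = D / Q* = 52,000 / 2647.30 ≈ 19.643.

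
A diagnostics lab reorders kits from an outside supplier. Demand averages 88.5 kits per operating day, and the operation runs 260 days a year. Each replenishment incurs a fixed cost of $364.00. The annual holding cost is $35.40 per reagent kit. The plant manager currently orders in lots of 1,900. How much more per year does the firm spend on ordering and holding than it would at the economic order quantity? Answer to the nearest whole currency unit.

Annual demand D = 88.5 × 260 = 23,010.
EOQ = √(2DS/H) = √(2 × 23,010 × 364 / 35.4) ≈ 687.90.
Cost at Q* = (D/Q*)S + (Q*/2)H = √(2DSH) ≈ $24,351.50.
Cost at Q = 1,900: (23,010/1,900)×364 + (1,900/2)×35.4 = $4,408.23 + $33,630.00 = $38,038.23.
Excess = $38,038.23 − $24,351.50 = $13,686.74.

Extra cost ≈ $13,687 per year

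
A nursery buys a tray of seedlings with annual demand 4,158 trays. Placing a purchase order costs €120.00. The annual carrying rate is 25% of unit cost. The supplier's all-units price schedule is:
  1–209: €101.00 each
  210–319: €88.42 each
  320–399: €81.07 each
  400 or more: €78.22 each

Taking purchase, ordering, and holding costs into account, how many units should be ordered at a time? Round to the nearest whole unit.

Q* ≈ 400 trays

Holding cost per unit per year at price C is H = 0.25·C.
Evaluate total cost at each tier's feasible EOQ or, if the EOQ is below the tier, at the tier's minimum quantity.
EOQ at €101.00 = 198.8 (feasible in tier 1): TC = 4,158×€101.00 + (4,158/198.8)×120 + (198.8/2)×0.25×€101.00 = €424,977.71.
EOQ at €88.42 = 212.5 (feasible in tier 2): TC = 4,158×€88.42 + (4,158/212.5)×120 + (212.5/2)×0.25×€88.42 = €372,347.06.
EOQ at €81.07 = 221.9 < 320, so use break Q=320: TC = 4,158×€81.07 + (4,158/320.0)×120 + (320.0/2)×0.25×€81.07 = €341,891.11.
EOQ at €78.22 = 225.9 < 400, so use break Q=400: TC = 4,158×€78.22 + (4,158/400.0)×120 + (400.0/2)×0.25×€78.22 = €330,397.16.
Lowest total cost is €330,397.16 at Q = 400.0.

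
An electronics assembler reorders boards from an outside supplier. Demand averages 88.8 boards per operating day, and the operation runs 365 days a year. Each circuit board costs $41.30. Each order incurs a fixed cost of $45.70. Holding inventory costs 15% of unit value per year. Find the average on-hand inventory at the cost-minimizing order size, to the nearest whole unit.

Annual demand D = 88.8 × 365 = 32,412.
Holding cost H = 0.15 × $41.30 = $6.1950 per unit per year.
The optimal lot size = √(2DS/H) = √(2 × 32,412 × 45.7 / 6.195) ≈ 691.52.
Average inventory = Q*/2 ≈ 691.52 / 2 = 345.760.

Average inventory ≈ 346 boards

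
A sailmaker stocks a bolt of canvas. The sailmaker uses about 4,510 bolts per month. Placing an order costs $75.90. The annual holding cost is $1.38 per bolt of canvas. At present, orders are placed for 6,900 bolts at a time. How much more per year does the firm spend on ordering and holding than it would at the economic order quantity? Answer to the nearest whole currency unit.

Extra cost ≈ $1,989 per year

Annual demand D = 4,510 × 12 = 54,120.
EOQ = √(2DS/H) = √(2 × 54,120 × 75.9 / 1.38) ≈ 2439.92.
Cost at Q* = (D/Q*)S + (Q*/2)H = √(2DSH) ≈ $3,367.09.
Cost at Q = 6,900: (54,120/6,900)×75.9 + (6,900/2)×1.38 = $595.32 + $4,761.00 = $5,356.32.
Excess = $5,356.32 − $3,367.09 = $1,989.23.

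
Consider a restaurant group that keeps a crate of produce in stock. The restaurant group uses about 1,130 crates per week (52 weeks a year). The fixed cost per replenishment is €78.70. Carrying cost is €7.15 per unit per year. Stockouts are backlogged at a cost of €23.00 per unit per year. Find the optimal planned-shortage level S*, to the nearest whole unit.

Annual demand D = 1,130 × 52 = 58,760.
With planned backorders, Q* = √(2DS/H) · √((H+B)/B).
√(2DS/H) = √(2 × 58,760 × 78.7 / 7.15) = 1137.340.
√((H+B)/B) = √((7.15+23)/23) = 1.1449.
Q* ≈ 1302.177.
S* = Q* · H/(H+B) = 1302.177 × 7.15/30.15 ≈ 308.808.

S* ≈ 309 crates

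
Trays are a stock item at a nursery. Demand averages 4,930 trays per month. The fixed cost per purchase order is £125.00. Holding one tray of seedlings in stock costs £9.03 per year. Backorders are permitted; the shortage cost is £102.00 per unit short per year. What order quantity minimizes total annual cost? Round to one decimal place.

Annual demand D = 4,930 × 12 = 59,160.
With planned backorders, Q* = √(2DS/H) · √((H+B)/B).
√(2DS/H) = √(2 × 59,160 × 125 / 9.03) = 1279.794.
√((H+B)/B) = √((9.03+102)/102) = 1.0433.
Q* ≈ 1335.243.

Q* ≈ 1,335.2 trays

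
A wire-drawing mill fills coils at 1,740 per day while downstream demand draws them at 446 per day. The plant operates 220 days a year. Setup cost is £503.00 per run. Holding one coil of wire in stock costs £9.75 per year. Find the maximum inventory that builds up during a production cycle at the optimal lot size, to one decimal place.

I_max ≈ 2,743.9 coils

Annual demand D = 446 × 220 = 98,120.
Production build-up factor (1 − d/p) = 1 − 446/1,740 = 0.7437.
Q* = √(2DS / (H(1 − d/p))) = √(2 × 98,120 × 503 / (9.75 × 0.7437)).
= √(98,708,720 / 7.2509) ≈ 3689.631.
Maximum inventory = Q*(1 − d/p) = 3689.631 × 0.7437 ≈ 2743.898.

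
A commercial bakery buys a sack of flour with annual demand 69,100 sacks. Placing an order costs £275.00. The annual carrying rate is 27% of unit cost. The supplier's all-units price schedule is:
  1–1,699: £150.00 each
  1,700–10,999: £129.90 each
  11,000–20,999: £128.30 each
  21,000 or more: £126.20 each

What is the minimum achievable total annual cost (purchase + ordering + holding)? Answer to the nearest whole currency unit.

TC* ≈ £9,017,080

Holding cost per unit per year at price C is H = 0.27·C.
Evaluate total cost at each tier's feasible EOQ or, if the EOQ is below the tier, at the tier's minimum quantity.
EOQ at £150.00 = 968.7 (feasible in tier 1): TC = 69,100×£150.00 + (69,100/968.7)×275 + (968.7/2)×0.27×£150.00 = £10,404,232.67.
EOQ at £129.90 = 1041.0 < 1700, so use break Q=1700: TC = 69,100×£129.90 + (69,100/1700.0)×275 + (1700.0/2)×0.27×£129.90 = £9,017,079.99.
EOQ at £128.30 = 1047.4 < 11000, so use break Q=11000: TC = 69,100×£128.30 + (69,100/11000.0)×275 + (11000.0/2)×0.27×£128.30 = £9,057,783.00.
EOQ at £126.20 = 1056.1 < 21000, so use break Q=21000: TC = 69,100×£126.20 + (69,100/21000.0)×275 + (21000.0/2)×0.27×£126.20 = £9,079,101.88.
Lowest total cost among the candidates is at Q = 1700.0.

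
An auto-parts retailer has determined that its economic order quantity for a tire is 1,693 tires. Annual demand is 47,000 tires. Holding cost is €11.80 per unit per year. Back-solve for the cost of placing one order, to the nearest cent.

Squaring Q* = √(2DS/H) gives Q*² = 2DS/H.
From Q* = √(2DS/H): S = Q*²H / (2D) = 1,693² × 11.8 / (2 × 47,000) = 359.8057.

S ≈ €359.81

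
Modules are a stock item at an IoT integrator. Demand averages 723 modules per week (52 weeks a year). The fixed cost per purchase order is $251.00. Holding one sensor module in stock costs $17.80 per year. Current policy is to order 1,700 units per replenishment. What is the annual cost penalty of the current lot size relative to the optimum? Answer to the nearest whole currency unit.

Extra cost ≈ $2,352 per year

Annual demand D = 723 × 52 = 37,596.
EOQ = √(2DS/H) = √(2 × 37,596 × 251 / 17.8) ≈ 1029.70.
Cost at Q* = (D/Q*)S + (Q*/2)H = √(2DSH) ≈ $18,328.74.
Cost at Q = 1,700: (37,596/1,700)×251 + (1,700/2)×17.8 = $5,550.94 + $15,130.00 = $20,680.94.
Excess = $20,680.94 − $18,328.74 = $2,352.20.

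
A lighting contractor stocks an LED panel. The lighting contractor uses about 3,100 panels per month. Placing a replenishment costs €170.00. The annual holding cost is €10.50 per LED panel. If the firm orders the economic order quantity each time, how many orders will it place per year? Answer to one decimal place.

N ≈ 33.9 orders per year

Annual demand D = 3,100 × 12 = 37,200.
The optimal lot size = √(2DS/H) = √(2 × 37,200 × 170 / 10.5) ≈ 1097.53.
Orders per year = D / Q* = 37,200 / 1097.53 ≈ 33.894.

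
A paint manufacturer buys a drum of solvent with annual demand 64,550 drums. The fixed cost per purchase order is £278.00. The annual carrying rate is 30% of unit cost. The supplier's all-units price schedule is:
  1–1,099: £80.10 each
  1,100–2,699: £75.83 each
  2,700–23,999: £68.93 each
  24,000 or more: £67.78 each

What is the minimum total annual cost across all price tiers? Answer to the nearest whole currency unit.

Holding cost per unit per year at price C is H = 0.30·C.
Candidates are each tier's EOQ (if it falls in that tier) and each price-break quantity.
Tier 1 (£80.10): EOQ = 1222.1 exceeds tier's upper bound 1099, so this tier is dominated.
EOQ at £75.83 = 1256.0 (feasible in tier 2): TC = 64,550×£75.83 + (64,550/1256.0)×278 + (1256.0/2)×0.30×£75.83 = £4,923,400.21.
EOQ at £68.93 = 1317.4 < 2700, so use break Q=2700: TC = 64,550×£68.93 + (64,550/2700.0)×278 + (2700.0/2)×0.30×£68.93 = £4,483,994.41.
EOQ at £67.78 = 1328.5 < 24000, so use break Q=24000: TC = 64,550×£67.78 + (64,550/24000.0)×278 + (24000.0/2)×0.30×£67.78 = £4,619,954.70.
Lowest total cost among the candidates is at Q = 2700.0.

TC* ≈ £4,483,994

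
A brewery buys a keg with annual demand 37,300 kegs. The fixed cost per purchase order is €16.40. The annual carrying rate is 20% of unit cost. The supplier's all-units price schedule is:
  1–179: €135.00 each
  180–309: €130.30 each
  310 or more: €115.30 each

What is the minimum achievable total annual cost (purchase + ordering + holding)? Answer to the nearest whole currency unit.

Holding cost per unit per year at price C is H = 0.20·C.
Evaluate total cost at each tier's feasible EOQ or, if the EOQ is below the tier, at the tier's minimum quantity.
Tier 1 (€135.00): EOQ = 212.9 exceeds tier's upper bound 179, so this tier is dominated.
EOQ at €130.30 = 216.7 (feasible in tier 2): TC = 37,300×€130.30 + (37,300/216.7)×16.4 + (216.7/2)×0.20×€130.30 = €4,865,836.49.
EOQ at €115.30 = 230.3 < 310, so use break Q=310: TC = 37,300×€115.30 + (37,300/310.0)×16.4 + (310.0/2)×0.20×€115.30 = €4,306,237.59.
Lowest total cost among the candidates is at Q = 310.0.

TC* ≈ €4,306,238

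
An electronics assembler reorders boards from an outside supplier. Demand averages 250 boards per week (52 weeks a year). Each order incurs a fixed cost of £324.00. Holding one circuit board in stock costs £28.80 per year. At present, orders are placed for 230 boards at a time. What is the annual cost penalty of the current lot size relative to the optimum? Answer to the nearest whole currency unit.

Extra cost ≈ £6,049 per year

Annual demand D = 250 × 52 = 13,000.
EOQ = √(2DS/H) = √(2 × 13,000 × 324 / 28.8) ≈ 540.83.
Cost at Q* = (D/Q*)S + (Q*/2)H = √(2DSH) ≈ £15,575.98.
Cost at Q = 230: (13,000/230)×324 + (230/2)×28.8 = £18,313.04 + £3,312.00 = £21,625.04.
Excess = £21,625.04 − £15,575.98 = £6,049.06.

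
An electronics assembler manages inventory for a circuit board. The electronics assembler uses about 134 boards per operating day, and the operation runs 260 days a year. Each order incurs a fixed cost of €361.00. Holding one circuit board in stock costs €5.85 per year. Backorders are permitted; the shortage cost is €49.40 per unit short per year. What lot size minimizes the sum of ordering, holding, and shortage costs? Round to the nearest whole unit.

Q* ≈ 2,193 boards

Annual demand D = 134 × 260 = 34,840.
With planned backorders, Q* = √(2DS/H) · √((H+B)/B).
√(2DS/H) = √(2 × 34,840 × 361 / 5.85) = 2073.623.
√((H+B)/B) = √((5.85+49.4)/49.4) = 1.0576.
Q* ≈ 2192.969.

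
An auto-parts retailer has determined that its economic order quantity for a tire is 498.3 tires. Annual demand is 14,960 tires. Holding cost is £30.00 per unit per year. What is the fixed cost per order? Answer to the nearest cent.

S ≈ £248.97

Invert the EOQ relation Q*² = 2DS/H.
From Q* = √(2DS/H): S = Q*²H / (2D) = 498.3² × 30 / (2 × 14,960) = 248.9668.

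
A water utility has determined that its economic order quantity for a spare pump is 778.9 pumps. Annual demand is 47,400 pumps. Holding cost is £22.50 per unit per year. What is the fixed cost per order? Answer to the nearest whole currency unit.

S ≈ £144

Squaring Q* = √(2DS/H) gives Q*² = 2DS/H.
From Q* = √(2DS/H): S = Q*²H / (2D) = 778.9² × 22.5 / (2 × 47,400) = 143.9917.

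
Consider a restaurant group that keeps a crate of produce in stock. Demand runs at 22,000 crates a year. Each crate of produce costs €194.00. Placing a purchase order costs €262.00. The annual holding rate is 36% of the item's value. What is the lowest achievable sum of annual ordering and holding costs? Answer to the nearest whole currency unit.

Holding cost H = 0.36 × €194.00 = €69.8400 per unit per year.
Q* = √(2DS/H) = √(2 × 22,000 × 262 / 69.84) ≈ 406.28.
At Q*, ordering cost (D/Q*)S equals holding cost (Q*/2)H, each = √(DSH/2).
Minimum total = √(2DSH) = √(2 × 22,000 × 262 × 69.84) ≈ 28374.558.

TC* ≈ €28,375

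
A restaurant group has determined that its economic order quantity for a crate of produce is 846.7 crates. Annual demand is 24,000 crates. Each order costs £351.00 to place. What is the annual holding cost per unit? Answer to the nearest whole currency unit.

The basic EOQ model gives Q* = √(2DS/H); rearrange for the unknown.
From Q* = √(2DS/H): H = 2DS / Q*² = 2 × 24,000 × 351 / 846.7² = 23.5012.

H ≈ £24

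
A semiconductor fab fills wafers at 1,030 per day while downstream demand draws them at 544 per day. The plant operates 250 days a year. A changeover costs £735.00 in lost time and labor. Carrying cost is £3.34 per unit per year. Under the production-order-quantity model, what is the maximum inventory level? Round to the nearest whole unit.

I_max ≈ 5,314 wafers

Annual demand D = 544 × 250 = 136,000.
Production build-up factor (1 − d/p) = 1 − 544/1,030 = 0.4718.
Q* = √(2DS / (H(1 − d/p))) = √(2 × 136,000 × 735 / (3.34 × 0.4718)).
= √(199,920,000 / 1.576) ≈ 11263.033.
Maximum inventory = Q*(1 − d/p) = 11263.033 × 0.4718 ≈ 5314.402.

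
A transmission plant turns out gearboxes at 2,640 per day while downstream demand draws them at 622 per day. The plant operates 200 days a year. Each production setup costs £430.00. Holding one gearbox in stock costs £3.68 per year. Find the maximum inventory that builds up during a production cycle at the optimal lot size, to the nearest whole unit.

Annual demand D = 622 × 200 = 124,400.
Production build-up factor (1 − d/p) = 1 − 622/2,640 = 0.7644.
Q* = √(2DS / (H(1 − d/p))) = √(2 × 124,400 × 430 / (3.68 × 0.7644)).
= √(106,984,000 / 2.813) ≈ 6167.042.
Maximum inventory = Q*(1 − d/p) = 6167.042 × 0.7644 ≈ 4714.049.

I_max ≈ 4,714 gearboxes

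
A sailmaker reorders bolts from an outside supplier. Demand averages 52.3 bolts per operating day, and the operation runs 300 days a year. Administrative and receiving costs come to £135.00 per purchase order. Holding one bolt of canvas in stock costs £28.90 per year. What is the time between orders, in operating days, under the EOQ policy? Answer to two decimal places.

T ≈ 7.32 days

Annual demand D = 52.3 × 300 = 15,690.
Q* = √(2DS/H) = √(2 × 15,690 × 135 / 28.9) ≈ 382.86.
Cycle time = Q*/D × 300 = 382.86 / 15,690 × 300 ≈ 7.321 days.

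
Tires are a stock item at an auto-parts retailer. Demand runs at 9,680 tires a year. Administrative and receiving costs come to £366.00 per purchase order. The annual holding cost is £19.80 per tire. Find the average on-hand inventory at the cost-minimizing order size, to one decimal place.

Average inventory ≈ 299.1 tires

EOQ = √(2DS/H) = √(2 × 9,680 × 366 / 19.8) ≈ 598.22.
Average inventory = Q*/2 ≈ 598.22 / 2 = 299.110.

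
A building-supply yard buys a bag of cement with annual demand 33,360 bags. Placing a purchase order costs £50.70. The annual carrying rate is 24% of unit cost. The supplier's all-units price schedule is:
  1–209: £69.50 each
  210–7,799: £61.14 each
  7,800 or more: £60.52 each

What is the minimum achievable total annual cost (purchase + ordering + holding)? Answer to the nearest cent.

Holding cost per unit per year at price C is H = 0.24·C.
Candidates are each tier's EOQ (if it falls in that tier) and each price-break quantity.
Tier 1 (£69.50): EOQ = 450.3 exceeds tier's upper bound 209, so this tier is dominated.
EOQ at £61.14 = 480.1 (feasible in tier 2): TC = 33,360×£61.14 + (33,360/480.1)×50.7 + (480.1/2)×0.24×£61.14 = £2,046,675.71.
EOQ at £60.52 = 482.6 < 7800, so use break Q=7800: TC = 33,360×£60.52 + (33,360/7800.0)×50.7 + (7800.0/2)×0.24×£60.52 = £2,075,810.76.
Lowest total cost among the candidates is at Q = 480.1.

TC* ≈ £2,046,675.71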